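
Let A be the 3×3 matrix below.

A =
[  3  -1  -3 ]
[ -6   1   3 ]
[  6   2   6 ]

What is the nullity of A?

1

Row reduce to echelon form.
R2 ← R2 + (2)·R1: [0, -1, -3]
R3 ← R3 − (2)·R1: [0, 4, 12]
R3 ← R3 + (4)·R2: [0, 0, 0]
2 nonzero rows, so rank(A) = 2.
A has 3 columns; by rank–nullity, nullity = 3 − 2 = 1.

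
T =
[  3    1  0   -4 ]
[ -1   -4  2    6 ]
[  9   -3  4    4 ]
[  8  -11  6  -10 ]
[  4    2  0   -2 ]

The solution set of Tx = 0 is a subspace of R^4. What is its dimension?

1

Row reduce to echelon form.
R2 ← R2 + (1/3)·R1: [0, -11/3, 2, 14/3]
R3 ← R3 − (3)·R1: [0, -6, 4, 16]
R4 ← R4 − (8/3)·R1: [0, -41/3, 6, 2/3]
R5 ← R5 − (4/3)·R1: [0, 2/3, 0, 10/3]
R3 ← R3 − (18/11)·R2: [0, 0, 8/11, 92/11]
R4 ← R4 − (41/11)·R2: [0, 0, -16/11, -184/11]
R5 ← R5 + (2/11)·R2: [0, 0, 4/11, 46/11]
R4 ← R4 + (2)·R3: [0, 0, 0, 0]
R5 ← R5 − (1/2)·R3: [0, 0, 0, 0]
3 nonzero rows, so rank(T) = 3.
T has 4 columns; by rank–nullity, nullity = 4 − 3 = 1.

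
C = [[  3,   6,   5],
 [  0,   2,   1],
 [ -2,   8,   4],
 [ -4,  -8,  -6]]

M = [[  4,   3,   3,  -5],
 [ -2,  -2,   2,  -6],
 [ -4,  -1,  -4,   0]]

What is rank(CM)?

3

First compute CM:
[[-20,  -8,   1, -51],
 [ -8,  -5,   0, -12],
 [-40, -26,  -6, -38],
 [ 24,  10,  -4,  68]]
Now row reduce the product.
R2 ← R2 − (2/5)·R1: [0, -9/5, -2/5, 42/5]
R3 ← R3 − (2)·R1: [0, -10, -8, 64]
R4 ← R4 + (6/5)·R1: [0, 2/5, -14/5, 34/5]
R3 ← R3 − (50/9)·R2: [0, 0, -52/9, 52/3]
R4 ← R4 + (2/9)·R2: [0, 0, -26/9, 26/3]
R4 ← R4 − (1/2)·R3: [0, 0, 0, 0]
3 nonzero rows, so rank(CM) = 3.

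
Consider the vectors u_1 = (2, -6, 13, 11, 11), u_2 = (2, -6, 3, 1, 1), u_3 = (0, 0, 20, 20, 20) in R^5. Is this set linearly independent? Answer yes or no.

no

Form the matrix with these vectors as rows and row reduce.
R2 ← R2 − R1: [0, 0, -10, -10, -10]
R3 ← R3 + (2)·R2: [0, 0, 0, 0, 0]
2 nonzero rows, so the 3 vectors span a space of dimension 2.
Since 2 < 3, the vectors are linearly dependent.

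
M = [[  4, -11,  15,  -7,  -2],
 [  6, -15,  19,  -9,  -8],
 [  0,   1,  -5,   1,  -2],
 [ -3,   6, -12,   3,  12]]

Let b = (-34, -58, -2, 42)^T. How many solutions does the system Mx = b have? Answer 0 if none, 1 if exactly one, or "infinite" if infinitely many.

Row reduce the augmented matrix [M | b].
R2 ← R2 − (3/2)·R1: [0, 3/2, -7/2, 3/2, -5, -7]
R4 ← R4 + (3/4)·R1: [0, -9/4, -3/4, -9/4, 21/2, 33/2]
R3 ← R3 − (2/3)·R2: [0, 0, -8/3, 0, 4/3, 8/3]
R4 ← R4 + (3/2)·R2: [0, 0, -6, 0, 3, 6]
R4 ← R4 − (9/4)·R3: [0, 0, 0, 0, 0, 0]
The echelon form has 3 nonzero rows, and every pivot lies in the first 5 columns, so rank(M) = rank([M|b]) = 3.
The system is consistent.
rank = 3 < 5 unknowns, so there are infinitely many solutions.

infinite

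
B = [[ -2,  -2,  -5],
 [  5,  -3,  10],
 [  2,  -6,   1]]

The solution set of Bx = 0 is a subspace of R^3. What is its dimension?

Row reduce to echelon form.
R2 ← R2 + (5/2)·R1: [0, -8, -5/2]
R3 ← R3 + R1: [0, -8, -4]
R3 ← R3 − R2: [0, 0, -3/2]
3 nonzero rows, so rank(B) = 3.
B has 3 columns; by rank–nullity, nullity = 3 − 3 = 0.

0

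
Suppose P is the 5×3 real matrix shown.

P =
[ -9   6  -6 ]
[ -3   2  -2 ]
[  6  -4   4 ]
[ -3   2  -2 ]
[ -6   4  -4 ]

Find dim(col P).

1

Row reduce to echelon form.
R2 ← R2 − (1/3)·R1: [0, 0, 0]
R3 ← R3 + (2/3)·R1: [0, 0, 0]
R4 ← R4 − (1/3)·R1: [0, 0, 0]
R5 ← R5 − (2/3)·R1: [0, 0, 0]
Echelon form has 1 nonzero row, so rank(P) = 1.
The column space has dimension equal to the rank: 1.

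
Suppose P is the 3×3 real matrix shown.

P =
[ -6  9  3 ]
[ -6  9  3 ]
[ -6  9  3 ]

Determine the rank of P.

Row reduce to echelon form.
R2 ← R2 − R1: [0, 0, 0]
R3 ← R3 − R1: [0, 0, 0]
Echelon form has 1 nonzero row, so rank(P) = 1.

1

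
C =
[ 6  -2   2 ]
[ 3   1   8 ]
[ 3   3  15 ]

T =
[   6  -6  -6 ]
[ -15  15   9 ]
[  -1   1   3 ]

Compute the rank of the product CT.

2

First compute CT:
[[ 64, -64, -48],
 [ -5,   5,  15],
 [-42,  42,  54]]
Now row reduce the product.
R2 ← R2 + (5/64)·R1: [0, 0, 45/4]
R3 ← R3 + (21/32)·R1: [0, 0, 45/2]
R3 ← R3 − (2)·R2: [0, 0, 0]
2 nonzero rows, so rank(CT) = 2.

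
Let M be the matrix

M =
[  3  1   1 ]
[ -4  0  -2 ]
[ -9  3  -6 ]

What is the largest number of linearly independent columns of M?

2

Row reduce to echelon form.
R2 ← R2 + (4/3)·R1: [0, 4/3, -2/3]
R3 ← R3 + (3)·R1: [0, 6, -3]
R3 ← R3 − (9/2)·R2: [0, 0, 0]
Echelon form has 2 nonzero rows, so rank(M) = 2.
The rank gives the maximum number of linearly independent columns: 2.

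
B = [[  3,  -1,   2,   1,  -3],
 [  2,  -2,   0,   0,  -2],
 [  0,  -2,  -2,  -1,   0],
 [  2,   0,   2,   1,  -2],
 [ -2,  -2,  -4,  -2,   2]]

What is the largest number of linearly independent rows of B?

2

Row reduce to echelon form.
R2 ← R2 − (2/3)·R1: [0, -4/3, -4/3, -2/3, 0]
R4 ← R4 − (2/3)·R1: [0, 2/3, 2/3, 1/3, 0]
R5 ← R5 + (2/3)·R1: [0, -8/3, -8/3, -4/3, 0]
R3 ← R3 − (3/2)·R2: [0, 0, 0, 0, 0]
R4 ← R4 + (1/2)·R2: [0, 0, 0, 0, 0]
R5 ← R5 − (2)·R2: [0, 0, 0, 0, 0]
Echelon form has 2 nonzero rows, so rank(B) = 2.
The rank gives the maximum number of linearly independent rows: 2.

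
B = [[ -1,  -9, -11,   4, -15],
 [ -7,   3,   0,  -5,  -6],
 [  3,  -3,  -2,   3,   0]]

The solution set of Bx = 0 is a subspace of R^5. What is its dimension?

Row reduce to echelon form.
R2 ← R2 − (7)·R1: [0, 66, 77, -33, 99]
R3 ← R3 + (3)·R1: [0, -30, -35, 15, -45]
R3 ← R3 + (5/11)·R2: [0, 0, 0, 0, 0]
2 nonzero rows, so rank(B) = 2.
B has 5 columns; by rank–nullity, nullity = 5 − 2 = 3.

3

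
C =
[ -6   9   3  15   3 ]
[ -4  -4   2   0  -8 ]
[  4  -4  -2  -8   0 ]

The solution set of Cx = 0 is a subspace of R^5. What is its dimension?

Row reduce to echelon form.
R2 ← R2 − (2/3)·R1: [0, -10, 0, -10, -10]
R3 ← R3 + (2/3)·R1: [0, 2, 0, 2, 2]
R3 ← R3 + (1/5)·R2: [0, 0, 0, 0, 0]
2 nonzero rows, so rank(C) = 2.
C has 5 columns; by rank–nullity, nullity = 5 − 2 = 3.

3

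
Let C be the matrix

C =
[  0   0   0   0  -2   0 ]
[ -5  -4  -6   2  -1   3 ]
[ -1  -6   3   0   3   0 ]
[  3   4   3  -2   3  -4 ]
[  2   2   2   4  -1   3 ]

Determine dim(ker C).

Row reduce to echelon form.
Swap R1 ↔ R2
R3 ← R3 − (1/5)·R1: [0, -26/5, 21/5, -2/5, 16/5, -3/5]
R4 ← R4 + (3/5)·R1: [0, 8/5, -3/5, -4/5, 12/5, -11/5]
R5 ← R5 + (2/5)·R1: [0, 2/5, -2/5, 24/5, -7/5, 21/5]
Swap R2 ↔ R3
R4 ← R4 + (4/13)·R2: [0, 0, 9/13, -12/13, 44/13, -31/13]
R5 ← R5 + (1/13)·R2: [0, 0, -1/13, 62/13, -15/13, 54/13]
Swap R3 ↔ R4
R5 ← R5 + (1/9)·R3: [0, 0, 0, 14/3, -7/9, 35/9]
Swap R4 ↔ R5
5 nonzero rows, so rank(C) = 5.
C has 6 columns; by rank–nullity, nullity = 6 − 5 = 1.

1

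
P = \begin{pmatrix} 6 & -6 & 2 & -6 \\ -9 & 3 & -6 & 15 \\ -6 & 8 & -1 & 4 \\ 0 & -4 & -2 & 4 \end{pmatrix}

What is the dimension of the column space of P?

Row reduce to echelon form.
R2 ← R2 + (3/2)·R1: [0, -6, -3, 6]
R3 ← R3 + R1: [0, 2, 1, -2]
R3 ← R3 + (1/3)·R2: [0, 0, 0, 0]
R4 ← R4 − (2/3)·R2: [0, 0, 0, 0]
Echelon form has 2 nonzero rows, so rank(P) = 2.
The column space has dimension equal to the rank: 2.

2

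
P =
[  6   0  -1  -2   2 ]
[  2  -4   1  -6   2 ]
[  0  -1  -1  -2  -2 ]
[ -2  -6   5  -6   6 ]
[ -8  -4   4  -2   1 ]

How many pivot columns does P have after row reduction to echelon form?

Row reduce to echelon form.
R2 ← R2 − (1/3)·R1: [0, -4, 4/3, -16/3, 4/3]
R4 ← R4 + (1/3)·R1: [0, -6, 14/3, -20/3, 20/3]
R5 ← R5 + (4/3)·R1: [0, -4, 8/3, -14/3, 11/3]
R3 ← R3 − (1/4)·R2: [0, 0, -4/3, -2/3, -7/3]
R4 ← R4 − (3/2)·R2: [0, 0, 8/3, 4/3, 14/3]
R5 ← R5 − R2: [0, 0, 4/3, 2/3, 7/3]
R4 ← R4 + (2)·R3: [0, 0, 0, 0, 0]
R5 ← R5 + R3: [0, 0, 0, 0, 0]
Echelon form has 3 nonzero rows, so rank(P) = 3.
Each nonzero row contributes one pivot column: 3 pivot columns.

3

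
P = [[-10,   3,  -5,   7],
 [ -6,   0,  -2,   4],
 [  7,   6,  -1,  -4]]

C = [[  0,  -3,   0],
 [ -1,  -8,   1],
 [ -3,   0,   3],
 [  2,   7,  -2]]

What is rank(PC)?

2

First compute PC:
[[ 26,  55, -26],
 [ 14,  46, -14],
 [-11, -97,  11]]
Now row reduce the product.
R2 ← R2 − (7/13)·R1: [0, 213/13, 0]
R3 ← R3 + (11/26)·R1: [0, -1917/26, 0]
R3 ← R3 + (9/2)·R2: [0, 0, 0]
2 nonzero rows, so rank(PC) = 2.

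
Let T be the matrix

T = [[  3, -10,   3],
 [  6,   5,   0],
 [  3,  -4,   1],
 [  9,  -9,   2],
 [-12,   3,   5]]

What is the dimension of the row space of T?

Row reduce to echelon form.
R2 ← R2 − (2)·R1: [0, 25, -6]
R3 ← R3 − R1: [0, 6, -2]
R4 ← R4 − (3)·R1: [0, 21, -7]
R5 ← R5 + (4)·R1: [0, -37, 17]
R3 ← R3 − (6/25)·R2: [0, 0, -14/25]
R4 ← R4 − (21/25)·R2: [0, 0, -49/25]
R5 ← R5 + (37/25)·R2: [0, 0, 203/25]
R4 ← R4 − (7/2)·R3: [0, 0, 0]
R5 ← R5 + (29/2)·R3: [0, 0, 0]
Echelon form has 3 nonzero rows, so rank(T) = 3.
The row space has dimension equal to the rank: 3.

3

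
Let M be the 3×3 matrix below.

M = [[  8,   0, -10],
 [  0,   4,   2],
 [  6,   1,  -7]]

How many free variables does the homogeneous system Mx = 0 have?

1

Row reduce to echelon form.
R3 ← R3 − (3/4)·R1: [0, 1, 1/2]
R3 ← R3 − (1/4)·R2: [0, 0, 0]
2 nonzero rows, so rank(M) = 2.
M has 3 columns; by rank–nullity, nullity = 3 − 2 = 1.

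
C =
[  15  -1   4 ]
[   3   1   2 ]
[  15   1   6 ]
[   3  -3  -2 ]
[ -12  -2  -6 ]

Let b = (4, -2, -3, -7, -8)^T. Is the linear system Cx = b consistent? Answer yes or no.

no

Row reduce the augmented matrix [C | b].
R2 ← R2 − (1/5)·R1: [0, 6/5, 6/5, -14/5]
R3 ← R3 − R1: [0, 2, 2, -7]
R4 ← R4 − (1/5)·R1: [0, -14/5, -14/5, -39/5]
R5 ← R5 + (4/5)·R1: [0, -14/5, -14/5, -24/5]
R3 ← R3 − (5/3)·R2: [0, 0, 0, -7/3]
R4 ← R4 + (7/3)·R2: [0, 0, 0, -43/3]
R5 ← R5 + (7/3)·R2: [0, 0, 0, -34/3]
R4 ← R4 − (43/7)·R3: [0, 0, 0, 0]
R5 ← R5 − (34/7)·R3: [0, 0, 0, 0]
The echelon form has 3 nonzero rows; the last pivot sits in the augmented column, so rank(C) = 2 but rank([C|b]) = 3.
Since the ranks differ, the system is inconsistent.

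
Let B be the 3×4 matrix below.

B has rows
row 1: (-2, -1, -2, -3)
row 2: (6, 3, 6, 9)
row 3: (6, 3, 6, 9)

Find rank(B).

1

Row reduce to echelon form.
R2 ← R2 + (3)·R1: [0, 0, 0, 0]
R3 ← R3 + (3)·R1: [0, 0, 0, 0]
Echelon form has 1 nonzero row, so rank(B) = 1.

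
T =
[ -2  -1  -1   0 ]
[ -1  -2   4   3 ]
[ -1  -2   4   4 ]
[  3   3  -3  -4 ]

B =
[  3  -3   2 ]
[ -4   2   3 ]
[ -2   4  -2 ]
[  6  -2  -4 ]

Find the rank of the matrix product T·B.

3

First compute TB:
[[  0,   0,  -5],
 [ 15,   9, -28],
 [ 21,   7, -32],
 [-21,  -7,  37]]
Now row reduce the product.
Swap R1 ↔ R2
R3 ← R3 − (7/5)·R1: [0, -28/5, 36/5]
R4 ← R4 + (7/5)·R1: [0, 28/5, -11/5]
Swap R2 ↔ R3
R4 ← R4 + R2: [0, 0, 5]
R4 ← R4 + R3: [0, 0, 0]
3 nonzero rows, so rank(TB) = 3.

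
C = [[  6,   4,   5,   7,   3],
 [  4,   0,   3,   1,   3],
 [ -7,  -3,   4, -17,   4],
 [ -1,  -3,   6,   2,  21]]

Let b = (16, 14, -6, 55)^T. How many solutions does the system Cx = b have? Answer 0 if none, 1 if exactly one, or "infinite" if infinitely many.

infinite

Row reduce the augmented matrix [C | b].
R2 ← R2 − (2/3)·R1: [0, -8/3, -1/3, -11/3, 1, 10/3]
R3 ← R3 + (7/6)·R1: [0, 5/3, 59/6, -53/6, 15/2, 38/3]
R4 ← R4 + (1/6)·R1: [0, -7/3, 41/6, 19/6, 43/2, 173/3]
R3 ← R3 + (5/8)·R2: [0, 0, 77/8, -89/8, 65/8, 59/4]
R4 ← R4 − (7/8)·R2: [0, 0, 57/8, 51/8, 165/8, 219/4]
R4 ← R4 − (57/77)·R3: [0, 0, 0, 1125/77, 1125/77, 3375/77]
The echelon form has 4 nonzero rows, and every pivot lies in the first 5 columns, so rank(C) = rank([C|b]) = 4.
The system is consistent.
rank = 4 < 5 unknowns, so there are infinitely many solutions.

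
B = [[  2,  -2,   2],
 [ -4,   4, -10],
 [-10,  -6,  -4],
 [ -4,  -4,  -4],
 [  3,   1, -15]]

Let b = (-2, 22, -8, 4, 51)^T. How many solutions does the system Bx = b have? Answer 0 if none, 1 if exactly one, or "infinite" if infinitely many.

1

Row reduce the augmented matrix [B | b].
R2 ← R2 + (2)·R1: [0, 0, -6, 18]
R3 ← R3 + (5)·R1: [0, -16, 6, -18]
R4 ← R4 + (2)·R1: [0, -8, 0, 0]
R5 ← R5 − (3/2)·R1: [0, 4, -18, 54]
Swap R2 ↔ R3
R4 ← R4 − (1/2)·R2: [0, 0, -3, 9]
R5 ← R5 + (1/4)·R2: [0, 0, -33/2, 99/2]
R4 ← R4 − (1/2)·R3: [0, 0, 0, 0]
R5 ← R5 − (11/4)·R3: [0, 0, 0, 0]
The echelon form has 3 nonzero rows, and every pivot lies in the first 3 columns, so rank(B) = rank([B|b]) = 3.
The system is consistent.
rank = 3 = number of unknowns, so the solution is unique.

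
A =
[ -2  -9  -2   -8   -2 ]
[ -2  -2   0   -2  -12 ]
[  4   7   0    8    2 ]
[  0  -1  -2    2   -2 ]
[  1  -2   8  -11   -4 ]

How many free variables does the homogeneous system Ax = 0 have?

Row reduce to echelon form.
R2 ← R2 − R1: [0, 7, 2, 6, -10]
R3 ← R3 + (2)·R1: [0, -11, -4, -8, -2]
R5 ← R5 + (1/2)·R1: [0, -13/2, 7, -15, -5]
R3 ← R3 + (11/7)·R2: [0, 0, -6/7, 10/7, -124/7]
R4 ← R4 + (1/7)·R2: [0, 0, -12/7, 20/7, -24/7]
R5 ← R5 + (13/14)·R2: [0, 0, 62/7, -66/7, -100/7]
R4 ← R4 − (2)·R3: [0, 0, 0, 0, 32]
R5 ← R5 + (31/3)·R3: [0, 0, 0, 16/3, -592/3]
Swap R4 ↔ R5
5 nonzero rows, so rank(A) = 5.
A has 5 columns; by rank–nullity, nullity = 5 − 5 = 0.

0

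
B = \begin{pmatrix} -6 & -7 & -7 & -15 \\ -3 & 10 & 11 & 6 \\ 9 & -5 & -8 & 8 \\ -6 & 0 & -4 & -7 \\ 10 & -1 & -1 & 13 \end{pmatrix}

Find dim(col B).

4

Row reduce to echelon form.
R2 ← R2 − (1/2)·R1: [0, 27/2, 29/2, 27/2]
R3 ← R3 + (3/2)·R1: [0, -31/2, -37/2, -29/2]
R4 ← R4 − R1: [0, 7, 3, 8]
R5 ← R5 + (5/3)·R1: [0, -38/3, -38/3, -12]
R3 ← R3 + (31/27)·R2: [0, 0, -50/27, 1]
R4 ← R4 − (14/27)·R2: [0, 0, -122/27, 1]
R5 ← R5 + (76/81)·R2: [0, 0, 76/81, 2/3]
R4 ← R4 − (61/25)·R3: [0, 0, 0, -36/25]
R5 ← R5 + (38/75)·R3: [0, 0, 0, 88/75]
R5 ← R5 + (22/27)·R4: [0, 0, 0, 0]
Echelon form has 4 nonzero rows, so rank(B) = 4.
The column space has dimension equal to the rank: 4.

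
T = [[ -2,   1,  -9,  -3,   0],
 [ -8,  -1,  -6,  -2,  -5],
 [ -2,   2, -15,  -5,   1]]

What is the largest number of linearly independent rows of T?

Row reduce to echelon form.
R2 ← R2 − (4)·R1: [0, -5, 30, 10, -5]
R3 ← R3 − R1: [0, 1, -6, -2, 1]
R3 ← R3 + (1/5)·R2: [0, 0, 0, 0, 0]
Echelon form has 2 nonzero rows, so rank(T) = 2.
The rank gives the maximum number of linearly independent rows: 2.

2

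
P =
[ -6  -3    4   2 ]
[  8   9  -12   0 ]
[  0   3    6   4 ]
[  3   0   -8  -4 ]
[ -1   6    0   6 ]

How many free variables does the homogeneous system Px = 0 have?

0

Row reduce to echelon form.
R2 ← R2 + (4/3)·R1: [0, 5, -20/3, 8/3]
R4 ← R4 + (1/2)·R1: [0, -3/2, -6, -3]
R5 ← R5 − (1/6)·R1: [0, 13/2, -2/3, 17/3]
R3 ← R3 − (3/5)·R2: [0, 0, 10, 12/5]
R4 ← R4 + (3/10)·R2: [0, 0, -8, -11/5]
R5 ← R5 − (13/10)·R2: [0, 0, 8, 11/5]
R4 ← R4 + (4/5)·R3: [0, 0, 0, -7/25]
R5 ← R5 − (4/5)·R3: [0, 0, 0, 7/25]
R5 ← R5 + R4: [0, 0, 0, 0]
4 nonzero rows, so rank(P) = 4.
P has 4 columns; by rank–nullity, nullity = 4 − 4 = 0.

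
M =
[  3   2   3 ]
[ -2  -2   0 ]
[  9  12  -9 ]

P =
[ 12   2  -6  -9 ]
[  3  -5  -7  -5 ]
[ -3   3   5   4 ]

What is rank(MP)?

2

First compute MP:
[[ 33,   5, -17, -25],
 [-30,   6,  26,  28],
 [171, -69, -183, -177]]
Now row reduce the product.
R2 ← R2 + (10/11)·R1: [0, 116/11, 116/11, 58/11]
R3 ← R3 − (57/11)·R1: [0, -1044/11, -1044/11, -522/11]
R3 ← R3 + (9)·R2: [0, 0, 0, 0]
2 nonzero rows, so rank(MP) = 2.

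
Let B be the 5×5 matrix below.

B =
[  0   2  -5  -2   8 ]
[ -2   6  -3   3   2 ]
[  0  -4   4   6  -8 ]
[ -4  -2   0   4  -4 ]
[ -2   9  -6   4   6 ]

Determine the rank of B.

Row reduce to echelon form.
Swap R1 ↔ R2
R4 ← R4 − (2)·R1: [0, -14, 6, -2, -8]
R5 ← R5 − R1: [0, 3, -3, 1, 4]
R3 ← R3 + (2)·R2: [0, 0, -6, 2, 8]
R4 ← R4 + (7)·R2: [0, 0, -29, -16, 48]
R5 ← R5 − (3/2)·R2: [0, 0, 9/2, 4, -8]
R4 ← R4 − (29/6)·R3: [0, 0, 0, -77/3, 28/3]
R5 ← R5 + (3/4)·R3: [0, 0, 0, 11/2, -2]
R5 ← R5 + (3/14)·R4: [0, 0, 0, 0, 0]
Echelon form has 4 nonzero rows, so rank(B) = 4.

4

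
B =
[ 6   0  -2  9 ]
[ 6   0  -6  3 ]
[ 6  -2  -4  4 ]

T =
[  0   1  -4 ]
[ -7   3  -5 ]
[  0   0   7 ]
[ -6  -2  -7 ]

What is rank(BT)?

First compute BT:
[[-54, -12, -101],
 [-18,   0, -87],
 [-10,  -8, -70]]
Now row reduce the product.
R2 ← R2 − (1/3)·R1: [0, 4, -160/3]
R3 ← R3 − (5/27)·R1: [0, -52/9, -1385/27]
R3 ← R3 + (13/9)·R2: [0, 0, -385/3]
3 nonzero rows, so rank(BT) = 3.

3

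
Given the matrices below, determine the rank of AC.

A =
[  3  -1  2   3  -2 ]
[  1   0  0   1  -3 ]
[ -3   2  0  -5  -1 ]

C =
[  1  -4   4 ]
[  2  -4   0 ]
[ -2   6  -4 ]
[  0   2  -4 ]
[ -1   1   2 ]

First compute AC:
[[ -1,   8, -12],
 [  4,  -5,  -6],
 [  2,  -7,   6]]
Now row reduce the product.
R2 ← R2 + (4)·R1: [0, 27, -54]
R3 ← R3 + (2)·R1: [0, 9, -18]
R3 ← R3 − (1/3)·R2: [0, 0, 0]
2 nonzero rows, so rank(AC) = 2.

2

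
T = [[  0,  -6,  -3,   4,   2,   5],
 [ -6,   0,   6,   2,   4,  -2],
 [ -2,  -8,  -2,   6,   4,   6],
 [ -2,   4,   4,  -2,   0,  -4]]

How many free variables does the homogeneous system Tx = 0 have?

Row reduce to echelon form.
Swap R1 ↔ R2
R3 ← R3 − (1/3)·R1: [0, -8, -4, 16/3, 8/3, 20/3]
R4 ← R4 − (1/3)·R1: [0, 4, 2, -8/3, -4/3, -10/3]
R3 ← R3 − (4/3)·R2: [0, 0, 0, 0, 0, 0]
R4 ← R4 + (2/3)·R2: [0, 0, 0, 0, 0, 0]
2 nonzero rows, so rank(T) = 2.
T has 6 columns; by rank–nullity, nullity = 6 − 2 = 4.

4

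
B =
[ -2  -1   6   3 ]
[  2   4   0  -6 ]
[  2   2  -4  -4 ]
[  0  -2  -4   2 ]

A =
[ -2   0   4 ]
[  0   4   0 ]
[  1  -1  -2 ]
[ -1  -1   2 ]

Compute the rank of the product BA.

First compute BA:
[[  7, -13, -14],
 [  2,  22,  -4],
 [ -4,  16,   8],
 [ -6,  -6,  12]]
Now row reduce the product.
R2 ← R2 − (2/7)·R1: [0, 180/7, 0]
R3 ← R3 + (4/7)·R1: [0, 60/7, 0]
R4 ← R4 + (6/7)·R1: [0, -120/7, 0]
R3 ← R3 − (1/3)·R2: [0, 0, 0]
R4 ← R4 + (2/3)·R2: [0, 0, 0]
2 nonzero rows, so rank(BA) = 2.

2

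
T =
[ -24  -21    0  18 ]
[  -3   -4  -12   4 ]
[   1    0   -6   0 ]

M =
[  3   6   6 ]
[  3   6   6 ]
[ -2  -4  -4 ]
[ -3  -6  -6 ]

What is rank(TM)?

1

First compute TM:
[[-189, -378, -378],
 [ -9, -18, -18],
 [ 15,  30,  30]]
Now row reduce the product.
R2 ← R2 − (1/21)·R1: [0, 0, 0]
R3 ← R3 + (5/63)·R1: [0, 0, 0]
1 nonzero row, so rank(TM) = 1.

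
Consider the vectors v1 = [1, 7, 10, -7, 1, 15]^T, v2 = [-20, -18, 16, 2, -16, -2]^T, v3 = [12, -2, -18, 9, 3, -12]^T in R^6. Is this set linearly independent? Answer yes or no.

yes

Form the matrix with these vectors as rows and row reduce.
R2 ← R2 + (20)·R1: [0, 122, 216, -138, 4, 298]
R3 ← R3 − (12)·R1: [0, -86, -138, 93, -9, -192]
R3 ← R3 + (43/61)·R2: [0, 0, 870/61, -261/61, -377/61, 1102/61]
3 nonzero rows, so the 3 vectors span a space of dimension 3.
Since 3 = 3, the vectors are linearly independent.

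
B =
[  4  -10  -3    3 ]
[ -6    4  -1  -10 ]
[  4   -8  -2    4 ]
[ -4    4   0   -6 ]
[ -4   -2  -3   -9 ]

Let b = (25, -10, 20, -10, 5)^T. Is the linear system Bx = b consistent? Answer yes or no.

Row reduce the augmented matrix [B | b].
R2 ← R2 + (3/2)·R1: [0, -11, -11/2, -11/2, 55/2]
R3 ← R3 − R1: [0, 2, 1, 1, -5]
R4 ← R4 + R1: [0, -6, -3, -3, 15]
R5 ← R5 + R1: [0, -12, -6, -6, 30]
R3 ← R3 + (2/11)·R2: [0, 0, 0, 0, 0]
R4 ← R4 − (6/11)·R2: [0, 0, 0, 0, 0]
R5 ← R5 − (12/11)·R2: [0, 0, 0, 0, 0]
The echelon form has 2 nonzero rows, and every pivot lies in the first 4 columns, so rank(B) = rank([B|b]) = 2.
The system is consistent.

yes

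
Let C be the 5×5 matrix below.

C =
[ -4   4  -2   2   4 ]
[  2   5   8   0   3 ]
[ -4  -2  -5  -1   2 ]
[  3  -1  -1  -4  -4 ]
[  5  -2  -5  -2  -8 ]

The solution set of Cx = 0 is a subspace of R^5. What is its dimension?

Row reduce to echelon form.
R2 ← R2 + (1/2)·R1: [0, 7, 7, 1, 5]
R3 ← R3 − R1: [0, -6, -3, -3, -2]
R4 ← R4 + (3/4)·R1: [0, 2, -5/2, -5/2, -1]
R5 ← R5 + (5/4)·R1: [0, 3, -15/2, 1/2, -3]
R3 ← R3 + (6/7)·R2: [0, 0, 3, -15/7, 16/7]
R4 ← R4 − (2/7)·R2: [0, 0, -9/2, -39/14, -17/7]
R5 ← R5 − (3/7)·R2: [0, 0, -21/2, 1/14, -36/7]
R4 ← R4 + (3/2)·R3: [0, 0, 0, -6, 1]
R5 ← R5 + (7/2)·R3: [0, 0, 0, -52/7, 20/7]
R5 ← R5 − (26/21)·R4: [0, 0, 0, 0, 34/21]
5 nonzero rows, so rank(C) = 5.
C has 5 columns; by rank–nullity, nullity = 5 − 5 = 0.

0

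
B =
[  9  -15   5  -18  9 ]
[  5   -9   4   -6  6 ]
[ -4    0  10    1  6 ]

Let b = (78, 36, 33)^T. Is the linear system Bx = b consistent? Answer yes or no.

yes

Row reduce the augmented matrix [B | b].
R2 ← R2 − (5/9)·R1: [0, -2/3, 11/9, 4, 1, -22/3]
R3 ← R3 + (4/9)·R1: [0, -20/3, 110/9, -7, 10, 203/3]
R3 ← R3 − (10)·R2: [0, 0, 0, -47, 0, 141]
The echelon form has 3 nonzero rows, and every pivot lies in the first 5 columns, so rank(B) = rank([B|b]) = 3.
The system is consistent.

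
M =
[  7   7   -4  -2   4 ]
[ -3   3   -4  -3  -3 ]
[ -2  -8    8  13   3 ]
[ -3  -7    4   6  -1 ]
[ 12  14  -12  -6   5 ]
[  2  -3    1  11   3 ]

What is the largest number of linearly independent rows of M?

Row reduce to echelon form.
R2 ← R2 + (3/7)·R1: [0, 6, -40/7, -27/7, -9/7]
R3 ← R3 + (2/7)·R1: [0, -6, 48/7, 87/7, 29/7]
R4 ← R4 + (3/7)·R1: [0, -4, 16/7, 36/7, 5/7]
R5 ← R5 − (12/7)·R1: [0, 2, -36/7, -18/7, -13/7]
R6 ← R6 − (2/7)·R1: [0, -5, 15/7, 81/7, 13/7]
R3 ← R3 + R2: [0, 0, 8/7, 60/7, 20/7]
R4 ← R4 + (2/3)·R2: [0, 0, -32/21, 18/7, -1/7]
R5 ← R5 − (1/3)·R2: [0, 0, -68/21, -9/7, -10/7]
R6 ← R6 + (5/6)·R2: [0, 0, -55/21, 117/14, 11/14]
R4 ← R4 + (4/3)·R3: [0, 0, 0, 14, 11/3]
R5 ← R5 + (17/6)·R3: [0, 0, 0, 23, 20/3]
R6 ← R6 + (55/24)·R3: [0, 0, 0, 28, 22/3]
R5 ← R5 − (23/14)·R4: [0, 0, 0, 0, 9/14]
R6 ← R6 − (2)·R4: [0, 0, 0, 0, 0]
Echelon form has 5 nonzero rows, so rank(M) = 5.
The rank gives the maximum number of linearly independent rows: 5.

5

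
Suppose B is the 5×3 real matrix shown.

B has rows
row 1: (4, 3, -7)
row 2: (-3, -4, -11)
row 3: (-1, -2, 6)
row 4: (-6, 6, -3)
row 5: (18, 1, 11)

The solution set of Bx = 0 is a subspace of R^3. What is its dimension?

0

Row reduce to echelon form.
R2 ← R2 + (3/4)·R1: [0, -7/4, -65/4]
R3 ← R3 + (1/4)·R1: [0, -5/4, 17/4]
R4 ← R4 + (3/2)·R1: [0, 21/2, -27/2]
R5 ← R5 − (9/2)·R1: [0, -25/2, 85/2]
R3 ← R3 − (5/7)·R2: [0, 0, 111/7]
R4 ← R4 + (6)·R2: [0, 0, -111]
R5 ← R5 − (50/7)·R2: [0, 0, 1110/7]
R4 ← R4 + (7)·R3: [0, 0, 0]
R5 ← R5 − (10)·R3: [0, 0, 0]
3 nonzero rows, so rank(B) = 3.
B has 3 columns; by rank–nullity, nullity = 3 − 3 = 0.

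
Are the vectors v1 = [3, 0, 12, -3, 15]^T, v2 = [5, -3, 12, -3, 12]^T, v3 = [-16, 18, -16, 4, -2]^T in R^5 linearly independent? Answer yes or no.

no

Form the matrix with these vectors as rows and row reduce.
R2 ← R2 − (5/3)·R1: [0, -3, -8, 2, -13]
R3 ← R3 + (16/3)·R1: [0, 18, 48, -12, 78]
R3 ← R3 + (6)·R2: [0, 0, 0, 0, 0]
2 nonzero rows, so the 3 vectors span a space of dimension 2.
Since 2 < 3, the vectors are linearly dependent.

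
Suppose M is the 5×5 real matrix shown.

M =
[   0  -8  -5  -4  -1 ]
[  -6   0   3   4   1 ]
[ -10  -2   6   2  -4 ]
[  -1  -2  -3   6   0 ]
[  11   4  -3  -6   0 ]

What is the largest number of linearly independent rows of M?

Row reduce to echelon form.
Swap R1 ↔ R2
R3 ← R3 − (5/3)·R1: [0, -2, 1, -14/3, -17/3]
R4 ← R4 − (1/6)·R1: [0, -2, -7/2, 16/3, -1/6]
R5 ← R5 + (11/6)·R1: [0, 4, 5/2, 4/3, 11/6]
R3 ← R3 − (1/4)·R2: [0, 0, 9/4, -11/3, -65/12]
R4 ← R4 − (1/4)·R2: [0, 0, -9/4, 19/3, 1/12]
R5 ← R5 + (1/2)·R2: [0, 0, 0, -2/3, 4/3]
R4 ← R4 + R3: [0, 0, 0, 8/3, -16/3]
R5 ← R5 + (1/4)·R4: [0, 0, 0, 0, 0]
Echelon form has 4 nonzero rows, so rank(M) = 4.
The rank gives the maximum number of linearly independent rows: 4.

4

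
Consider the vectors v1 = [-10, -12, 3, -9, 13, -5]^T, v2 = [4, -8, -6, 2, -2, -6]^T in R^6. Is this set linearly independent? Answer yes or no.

Form the matrix with these vectors as rows and row reduce.
R2 ← R2 + (2/5)·R1: [0, -64/5, -24/5, -8/5, 16/5, -8]
2 nonzero rows, so the 2 vectors span a space of dimension 2.
Since 2 = 2, the vectors are linearly independent.

yes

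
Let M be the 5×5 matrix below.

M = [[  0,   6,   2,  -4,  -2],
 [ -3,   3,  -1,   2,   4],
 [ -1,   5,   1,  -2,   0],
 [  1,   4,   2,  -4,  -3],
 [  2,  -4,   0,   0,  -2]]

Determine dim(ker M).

Row reduce to echelon form.
Swap R1 ↔ R2
R3 ← R3 − (1/3)·R1: [0, 4, 4/3, -8/3, -4/3]
R4 ← R4 + (1/3)·R1: [0, 5, 5/3, -10/3, -5/3]
R5 ← R5 + (2/3)·R1: [0, -2, -2/3, 4/3, 2/3]
R3 ← R3 − (2/3)·R2: [0, 0, 0, 0, 0]
R4 ← R4 − (5/6)·R2: [0, 0, 0, 0, 0]
R5 ← R5 + (1/3)·R2: [0, 0, 0, 0, 0]
2 nonzero rows, so rank(M) = 2.
M has 5 columns; by rank–nullity, nullity = 5 − 2 = 3.

3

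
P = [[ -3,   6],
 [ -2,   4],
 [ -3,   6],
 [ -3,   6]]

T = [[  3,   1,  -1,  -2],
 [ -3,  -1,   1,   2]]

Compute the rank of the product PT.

1

First compute PT:
[[-27,  -9,   9,  18],
 [-18,  -6,   6,  12],
 [-27,  -9,   9,  18],
 [-27,  -9,   9,  18]]
Now row reduce the product.
R2 ← R2 − (2/3)·R1: [0, 0, 0, 0]
R3 ← R3 − R1: [0, 0, 0, 0]
R4 ← R4 − R1: [0, 0, 0, 0]
1 nonzero row, so rank(PT) = 1.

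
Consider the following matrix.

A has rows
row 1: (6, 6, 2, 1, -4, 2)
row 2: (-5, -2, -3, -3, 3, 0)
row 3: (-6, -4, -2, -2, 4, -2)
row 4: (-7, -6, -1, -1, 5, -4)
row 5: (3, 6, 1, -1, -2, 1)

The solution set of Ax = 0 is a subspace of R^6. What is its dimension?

Row reduce to echelon form.
R2 ← R2 + (5/6)·R1: [0, 3, -4/3, -13/6, -1/3, 5/3]
R3 ← R3 + R1: [0, 2, 0, -1, 0, 0]
R4 ← R4 + (7/6)·R1: [0, 1, 4/3, 1/6, 1/3, -5/3]
R5 ← R5 − (1/2)·R1: [0, 3, 0, -3/2, 0, 0]
R3 ← R3 − (2/3)·R2: [0, 0, 8/9, 4/9, 2/9, -10/9]
R4 ← R4 − (1/3)·R2: [0, 0, 16/9, 8/9, 4/9, -20/9]
R5 ← R5 − R2: [0, 0, 4/3, 2/3, 1/3, -5/3]
R4 ← R4 − (2)·R3: [0, 0, 0, 0, 0, 0]
R5 ← R5 − (3/2)·R3: [0, 0, 0, 0, 0, 0]
3 nonzero rows, so rank(A) = 3.
A has 6 columns; by rank–nullity, nullity = 6 − 3 = 3.

3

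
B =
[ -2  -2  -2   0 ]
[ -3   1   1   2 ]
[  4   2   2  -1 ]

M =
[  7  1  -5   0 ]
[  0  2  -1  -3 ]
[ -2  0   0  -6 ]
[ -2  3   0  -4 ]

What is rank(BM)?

First compute BM:
[[-10,  -6,  12,  18],
 [-27,   5,  14, -17],
 [ 26,   5, -22, -14]]
Now row reduce the product.
R2 ← R2 − (27/10)·R1: [0, 106/5, -92/5, -328/5]
R3 ← R3 + (13/5)·R1: [0, -53/5, 46/5, 164/5]
R3 ← R3 + (1/2)·R2: [0, 0, 0, 0]
2 nonzero rows, so rank(BM) = 2.

2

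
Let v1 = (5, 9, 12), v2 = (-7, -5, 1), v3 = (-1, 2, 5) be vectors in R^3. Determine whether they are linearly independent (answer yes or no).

yes

Form the matrix with these vectors as rows and row reduce.
R2 ← R2 + (7/5)·R1: [0, 38/5, 89/5]
R3 ← R3 + (1/5)·R1: [0, 19/5, 37/5]
R3 ← R3 − (1/2)·R2: [0, 0, -3/2]
3 nonzero rows, so the 3 vectors span a space of dimension 3.
Since 3 = 3, the vectors are linearly independent.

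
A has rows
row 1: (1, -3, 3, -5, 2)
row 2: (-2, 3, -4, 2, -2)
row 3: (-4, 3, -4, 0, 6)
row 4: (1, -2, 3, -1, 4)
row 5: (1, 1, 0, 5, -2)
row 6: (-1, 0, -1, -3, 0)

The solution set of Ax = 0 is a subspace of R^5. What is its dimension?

Row reduce to echelon form.
R2 ← R2 + (2)·R1: [0, -3, 2, -8, 2]
R3 ← R3 + (4)·R1: [0, -9, 8, -20, 14]
R4 ← R4 − R1: [0, 1, 0, 4, 2]
R5 ← R5 − R1: [0, 4, -3, 10, -4]
R6 ← R6 + R1: [0, -3, 2, -8, 2]
R3 ← R3 − (3)·R2: [0, 0, 2, 4, 8]
R4 ← R4 + (1/3)·R2: [0, 0, 2/3, 4/3, 8/3]
R5 ← R5 + (4/3)·R2: [0, 0, -1/3, -2/3, -4/3]
R6 ← R6 − R2: [0, 0, 0, 0, 0]
R4 ← R4 − (1/3)·R3: [0, 0, 0, 0, 0]
R5 ← R5 + (1/6)·R3: [0, 0, 0, 0, 0]
3 nonzero rows, so rank(A) = 3.
A has 5 columns; by rank–nullity, nullity = 5 − 3 = 2.

2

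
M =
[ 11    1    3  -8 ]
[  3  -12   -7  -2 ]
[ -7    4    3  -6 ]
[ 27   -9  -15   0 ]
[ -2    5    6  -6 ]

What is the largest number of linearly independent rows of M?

4

Row reduce to echelon form.
R2 ← R2 − (3/11)·R1: [0, -135/11, -86/11, 2/11]
R3 ← R3 + (7/11)·R1: [0, 51/11, 54/11, -122/11]
R4 ← R4 − (27/11)·R1: [0, -126/11, -246/11, 216/11]
R5 ← R5 + (2/11)·R1: [0, 57/11, 72/11, -82/11]
R3 ← R3 + (17/45)·R2: [0, 0, 88/45, -496/45]
R4 ← R4 − (14/15)·R2: [0, 0, -226/15, 292/15]
R5 ← R5 + (19/45)·R2: [0, 0, 146/45, -332/45]
R4 ← R4 + (339/44)·R3: [0, 0, 0, -720/11]
R5 ← R5 − (73/44)·R3: [0, 0, 0, 120/11]
R5 ← R5 + (1/6)·R4: [0, 0, 0, 0]
Echelon form has 4 nonzero rows, so rank(M) = 4.
The rank gives the maximum number of linearly independent rows: 4.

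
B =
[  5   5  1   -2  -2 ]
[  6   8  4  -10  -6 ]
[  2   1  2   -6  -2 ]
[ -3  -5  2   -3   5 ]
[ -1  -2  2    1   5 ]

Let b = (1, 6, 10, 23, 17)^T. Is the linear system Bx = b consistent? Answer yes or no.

Row reduce the augmented matrix [B | b].
R2 ← R2 − (6/5)·R1: [0, 2, 14/5, -38/5, -18/5, 24/5]
R3 ← R3 − (2/5)·R1: [0, -1, 8/5, -26/5, -6/5, 48/5]
R4 ← R4 + (3/5)·R1: [0, -2, 13/5, -21/5, 19/5, 118/5]
R5 ← R5 + (1/5)·R1: [0, -1, 11/5, 3/5, 23/5, 86/5]
R3 ← R3 + (1/2)·R2: [0, 0, 3, -9, -3, 12]
R4 ← R4 + R2: [0, 0, 27/5, -59/5, 1/5, 142/5]
R5 ← R5 + (1/2)·R2: [0, 0, 18/5, -16/5, 14/5, 98/5]
R4 ← R4 − (9/5)·R3: [0, 0, 0, 22/5, 28/5, 34/5]
R5 ← R5 − (6/5)·R3: [0, 0, 0, 38/5, 32/5, 26/5]
R5 ← R5 − (19/11)·R4: [0, 0, 0, 0, -36/11, -72/11]
The echelon form has 5 nonzero rows, and every pivot lies in the first 5 columns, so rank(B) = rank([B|b]) = 5.
The system is consistent.

yes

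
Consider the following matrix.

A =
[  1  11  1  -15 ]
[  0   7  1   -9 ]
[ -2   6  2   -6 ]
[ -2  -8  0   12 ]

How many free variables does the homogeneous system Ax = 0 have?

Row reduce to echelon form.
R3 ← R3 + (2)·R1: [0, 28, 4, -36]
R4 ← R4 + (2)·R1: [0, 14, 2, -18]
R3 ← R3 − (4)·R2: [0, 0, 0, 0]
R4 ← R4 − (2)·R2: [0, 0, 0, 0]
2 nonzero rows, so rank(A) = 2.
A has 4 columns; by rank–nullity, nullity = 4 − 2 = 2.

2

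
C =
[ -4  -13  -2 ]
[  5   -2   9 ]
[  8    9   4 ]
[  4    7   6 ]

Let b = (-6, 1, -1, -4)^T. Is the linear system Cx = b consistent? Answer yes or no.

no

Row reduce the augmented matrix [C | b].
R2 ← R2 + (5/4)·R1: [0, -73/4, 13/2, -13/2]
R3 ← R3 + (2)·R1: [0, -17, 0, -13]
R4 ← R4 + R1: [0, -6, 4, -10]
R3 ← R3 − (68/73)·R2: [0, 0, -442/73, -507/73]
R4 ← R4 − (24/73)·R2: [0, 0, 136/73, -574/73]
R4 ← R4 + (4/13)·R3: [0, 0, 0, -10]
The echelon form has 4 nonzero rows; the last pivot sits in the augmented column, so rank(C) = 3 but rank([C|b]) = 4.
Since the ranks differ, the system is inconsistent.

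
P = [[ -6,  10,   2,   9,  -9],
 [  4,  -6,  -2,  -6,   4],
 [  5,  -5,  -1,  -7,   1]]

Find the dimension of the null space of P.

2

Row reduce to echelon form.
R2 ← R2 + (2/3)·R1: [0, 2/3, -2/3, 0, -2]
R3 ← R3 + (5/6)·R1: [0, 10/3, 2/3, 1/2, -13/2]
R3 ← R3 − (5)·R2: [0, 0, 4, 1/2, 7/2]
3 nonzero rows, so rank(P) = 3.
P has 5 columns; by rank–nullity, nullity = 5 − 3 = 2.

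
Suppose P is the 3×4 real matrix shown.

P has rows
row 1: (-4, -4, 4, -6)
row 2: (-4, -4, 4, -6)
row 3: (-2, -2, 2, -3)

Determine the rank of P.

1

Row reduce to echelon form.
R2 ← R2 − R1: [0, 0, 0, 0]
R3 ← R3 − (1/2)·R1: [0, 0, 0, 0]
Echelon form has 1 nonzero row, so rank(P) = 1.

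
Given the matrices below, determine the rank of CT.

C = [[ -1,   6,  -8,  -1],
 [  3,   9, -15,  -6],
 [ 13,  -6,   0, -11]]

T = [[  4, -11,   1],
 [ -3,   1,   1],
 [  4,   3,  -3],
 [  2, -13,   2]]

2

First compute CT:
[[-56,   6,  27],
 [-87,   9,  45],
 [ 48,  -6, -15]]
Now row reduce the product.
R2 ← R2 − (87/56)·R1: [0, -9/28, 171/56]
R3 ← R3 + (6/7)·R1: [0, -6/7, 57/7]
R3 ← R3 − (8/3)·R2: [0, 0, 0]
2 nonzero rows, so rank(CT) = 2.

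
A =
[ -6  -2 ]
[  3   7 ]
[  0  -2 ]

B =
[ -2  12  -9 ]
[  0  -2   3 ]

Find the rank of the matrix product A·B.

First compute AB:
[[ 12, -68,  48],
 [ -6,  22,  -6],
 [  0,   4,  -6]]
Now row reduce the product.
R2 ← R2 + (1/2)·R1: [0, -12, 18]
R3 ← R3 + (1/3)·R2: [0, 0, 0]
2 nonzero rows, so rank(AB) = 2.

2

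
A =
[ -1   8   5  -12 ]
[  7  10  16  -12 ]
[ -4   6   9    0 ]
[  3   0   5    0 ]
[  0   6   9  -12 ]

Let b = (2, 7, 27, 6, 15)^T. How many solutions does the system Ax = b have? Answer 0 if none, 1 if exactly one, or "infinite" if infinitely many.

1

Row reduce the augmented matrix [A | b].
R2 ← R2 + (7)·R1: [0, 66, 51, -96, 21]
R3 ← R3 − (4)·R1: [0, -26, -11, 48, 19]
R4 ← R4 + (3)·R1: [0, 24, 20, -36, 12]
R3 ← R3 + (13/33)·R2: [0, 0, 100/11, 112/11, 300/11]
R4 ← R4 − (4/11)·R2: [0, 0, 16/11, -12/11, 48/11]
R5 ← R5 − (1/11)·R2: [0, 0, 48/11, -36/11, 144/11]
R4 ← R4 − (4/25)·R3: [0, 0, 0, -68/25, 0]
R5 ← R5 − (12/25)·R3: [0, 0, 0, -204/25, 0]
R5 ← R5 − (3)·R4: [0, 0, 0, 0, 0]
The echelon form has 4 nonzero rows, and every pivot lies in the first 4 columns, so rank(A) = rank([A|b]) = 4.
The system is consistent.
rank = 4 = number of unknowns, so the solution is unique.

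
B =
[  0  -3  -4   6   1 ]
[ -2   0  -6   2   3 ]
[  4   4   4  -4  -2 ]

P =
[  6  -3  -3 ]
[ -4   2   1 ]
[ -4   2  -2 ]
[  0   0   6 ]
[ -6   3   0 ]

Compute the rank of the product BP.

2

First compute BP:
[[ 22, -11,  41],
 [ -6,   3,  30],
 [  4,  -2, -40]]
Now row reduce the product.
R2 ← R2 + (3/11)·R1: [0, 0, 453/11]
R3 ← R3 − (2/11)·R1: [0, 0, -522/11]
R3 ← R3 + (174/151)·R2: [0, 0, 0]
2 nonzero rows, so rank(BP) = 2.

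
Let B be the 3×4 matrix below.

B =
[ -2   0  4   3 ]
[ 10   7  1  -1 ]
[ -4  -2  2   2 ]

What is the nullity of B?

2

Row reduce to echelon form.
R2 ← R2 + (5)·R1: [0, 7, 21, 14]
R3 ← R3 − (2)·R1: [0, -2, -6, -4]
R3 ← R3 + (2/7)·R2: [0, 0, 0, 0]
2 nonzero rows, so rank(B) = 2.
B has 4 columns; by rank–nullity, nullity = 4 − 2 = 2.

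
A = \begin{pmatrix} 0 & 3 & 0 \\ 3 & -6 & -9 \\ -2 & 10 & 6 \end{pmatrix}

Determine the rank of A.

Row reduce to echelon form.
Swap R1 ↔ R2
R3 ← R3 + (2/3)·R1: [0, 6, 0]
R3 ← R3 − (2)·R2: [0, 0, 0]
Echelon form has 2 nonzero rows, so rank(A) = 2.

2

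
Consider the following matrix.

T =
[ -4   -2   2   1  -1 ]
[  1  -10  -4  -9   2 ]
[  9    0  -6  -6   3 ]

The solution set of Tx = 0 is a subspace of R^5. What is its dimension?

Row reduce to echelon form.
R2 ← R2 + (1/4)·R1: [0, -21/2, -7/2, -35/4, 7/4]
R3 ← R3 + (9/4)·R1: [0, -9/2, -3/2, -15/4, 3/4]
R3 ← R3 − (3/7)·R2: [0, 0, 0, 0, 0]
2 nonzero rows, so rank(T) = 2.
T has 5 columns; by rank–nullity, nullity = 5 − 2 = 3.

3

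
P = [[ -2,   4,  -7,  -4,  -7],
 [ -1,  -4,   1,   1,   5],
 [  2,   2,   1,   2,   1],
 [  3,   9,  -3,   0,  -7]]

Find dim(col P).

Row reduce to echelon form.
R2 ← R2 − (1/2)·R1: [0, -6, 9/2, 3, 17/2]
R3 ← R3 + R1: [0, 6, -6, -2, -6]
R4 ← R4 + (3/2)·R1: [0, 15, -27/2, -6, -35/2]
R3 ← R3 + R2: [0, 0, -3/2, 1, 5/2]
R4 ← R4 + (5/2)·R2: [0, 0, -9/4, 3/2, 15/4]
R4 ← R4 − (3/2)·R3: [0, 0, 0, 0, 0]
Echelon form has 3 nonzero rows, so rank(P) = 3.
The column space has dimension equal to the rank: 3.

3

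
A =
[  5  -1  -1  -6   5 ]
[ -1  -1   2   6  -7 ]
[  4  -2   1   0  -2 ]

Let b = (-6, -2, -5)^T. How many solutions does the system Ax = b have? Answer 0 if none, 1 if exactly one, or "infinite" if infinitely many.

0

Row reduce the augmented matrix [A | b].
R2 ← R2 + (1/5)·R1: [0, -6/5, 9/5, 24/5, -6, -16/5]
R3 ← R3 − (4/5)·R1: [0, -6/5, 9/5, 24/5, -6, -1/5]
R3 ← R3 − R2: [0, 0, 0, 0, 0, 3]
The echelon form has 3 nonzero rows; the last pivot sits in the augmented column, so rank(A) = 2 but rank([A|b]) = 3.
Since the ranks differ, the system is inconsistent.
It has no solutions.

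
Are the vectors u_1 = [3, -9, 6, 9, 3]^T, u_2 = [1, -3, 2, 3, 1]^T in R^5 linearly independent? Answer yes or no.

Form the matrix with these vectors as rows and row reduce.
R2 ← R2 − (1/3)·R1: [0, 0, 0, 0, 0]
1 nonzero row, so the 2 vectors span a space of dimension 1.
Since 1 < 2, the vectors are linearly dependent.

no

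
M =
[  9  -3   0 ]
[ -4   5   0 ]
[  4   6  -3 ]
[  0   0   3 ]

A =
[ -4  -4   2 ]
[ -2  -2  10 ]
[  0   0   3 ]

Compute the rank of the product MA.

2

First compute MA:
[[-30, -30, -12],
 [  6,   6,  42],
 [-28, -28,  59],
 [  0,   0,   9]]
Now row reduce the product.
R2 ← R2 + (1/5)·R1: [0, 0, 198/5]
R3 ← R3 − (14/15)·R1: [0, 0, 351/5]
R3 ← R3 − (39/22)·R2: [0, 0, 0]
R4 ← R4 − (5/22)·R2: [0, 0, 0]
2 nonzero rows, so rank(MA) = 2.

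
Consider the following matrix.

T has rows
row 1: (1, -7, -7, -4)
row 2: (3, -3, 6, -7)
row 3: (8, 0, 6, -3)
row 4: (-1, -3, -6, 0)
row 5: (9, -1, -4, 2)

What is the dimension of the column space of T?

Row reduce to echelon form.
R2 ← R2 − (3)·R1: [0, 18, 27, 5]
R3 ← R3 − (8)·R1: [0, 56, 62, 29]
R4 ← R4 + R1: [0, -10, -13, -4]
R5 ← R5 − (9)·R1: [0, 62, 59, 38]
R3 ← R3 − (28/9)·R2: [0, 0, -22, 121/9]
R4 ← R4 + (5/9)·R2: [0, 0, 2, -11/9]
R5 ← R5 − (31/9)·R2: [0, 0, -34, 187/9]
R4 ← R4 + (1/11)·R3: [0, 0, 0, 0]
R5 ← R5 − (17/11)·R3: [0, 0, 0, 0]
Echelon form has 3 nonzero rows, so rank(T) = 3.
The column space has dimension equal to the rank: 3.

3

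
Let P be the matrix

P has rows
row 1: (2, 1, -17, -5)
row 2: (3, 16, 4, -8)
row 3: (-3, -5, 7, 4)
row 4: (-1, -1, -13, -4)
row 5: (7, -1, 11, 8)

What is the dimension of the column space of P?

Row reduce to echelon form.
R2 ← R2 − (3/2)·R1: [0, 29/2, 59/2, -1/2]
R3 ← R3 + (3/2)·R1: [0, -7/2, -37/2, -7/2]
R4 ← R4 + (1/2)·R1: [0, -1/2, -43/2, -13/2]
R5 ← R5 − (7/2)·R1: [0, -9/2, 141/2, 51/2]
R3 ← R3 + (7/29)·R2: [0, 0, -330/29, -105/29]
R4 ← R4 + (1/29)·R2: [0, 0, -594/29, -189/29]
R5 ← R5 + (9/29)·R2: [0, 0, 2310/29, 735/29]
R4 ← R4 − (9/5)·R3: [0, 0, 0, 0]
R5 ← R5 + (7)·R3: [0, 0, 0, 0]
Echelon form has 3 nonzero rows, so rank(P) = 3.
The column space has dimension equal to the rank: 3.

3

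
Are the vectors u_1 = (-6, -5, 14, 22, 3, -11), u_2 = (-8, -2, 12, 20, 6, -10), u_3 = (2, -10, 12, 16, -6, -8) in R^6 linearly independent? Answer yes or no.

no

Form the matrix with these vectors as rows and row reduce.
R2 ← R2 − (4/3)·R1: [0, 14/3, -20/3, -28/3, 2, 14/3]
R3 ← R3 + (1/3)·R1: [0, -35/3, 50/3, 70/3, -5, -35/3]
R3 ← R3 + (5/2)·R2: [0, 0, 0, 0, 0, 0]
2 nonzero rows, so the 3 vectors span a space of dimension 2.
Since 2 < 3, the vectors are linearly dependent.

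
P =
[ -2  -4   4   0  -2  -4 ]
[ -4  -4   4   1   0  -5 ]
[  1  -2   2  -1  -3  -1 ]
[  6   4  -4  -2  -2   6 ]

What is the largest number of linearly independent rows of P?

2

Row reduce to echelon form.
R2 ← R2 − (2)·R1: [0, 4, -4, 1, 4, 3]
R3 ← R3 + (1/2)·R1: [0, -4, 4, -1, -4, -3]
R4 ← R4 + (3)·R1: [0, -8, 8, -2, -8, -6]
R3 ← R3 + R2: [0, 0, 0, 0, 0, 0]
R4 ← R4 + (2)·R2: [0, 0, 0, 0, 0, 0]
Echelon form has 2 nonzero rows, so rank(P) = 2.
The rank gives the maximum number of linearly independent rows: 2.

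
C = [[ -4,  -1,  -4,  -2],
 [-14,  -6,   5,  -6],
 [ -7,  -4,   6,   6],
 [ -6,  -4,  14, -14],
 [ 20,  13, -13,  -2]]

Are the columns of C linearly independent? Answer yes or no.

yes

Row reduce C to echelon form.
R2 ← R2 − (7/2)·R1: [0, -5/2, 19, 1]
R3 ← R3 − (7/4)·R1: [0, -9/4, 13, 19/2]
R4 ← R4 − (3/2)·R1: [0, -5/2, 20, -11]
R5 ← R5 + (5)·R1: [0, 8, -33, -12]
R3 ← R3 − (9/10)·R2: [0, 0, -41/10, 43/5]
R4 ← R4 − R2: [0, 0, 1, -12]
R5 ← R5 + (16/5)·R2: [0, 0, 139/5, -44/5]
R4 ← R4 + (10/41)·R3: [0, 0, 0, -406/41]
R5 ← R5 + (278/41)·R3: [0, 0, 0, 2030/41]
R5 ← R5 + (5)·R4: [0, 0, 0, 0]
4 pivots among 4 columns.
Every column is a pivot column, so the columns are linearly independent.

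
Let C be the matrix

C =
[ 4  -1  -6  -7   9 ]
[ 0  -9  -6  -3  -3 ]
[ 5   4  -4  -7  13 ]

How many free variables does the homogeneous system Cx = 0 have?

3

Row reduce to echelon form.
R3 ← R3 − (5/4)·R1: [0, 21/4, 7/2, 7/4, 7/4]
R3 ← R3 + (7/12)·R2: [0, 0, 0, 0, 0]
2 nonzero rows, so rank(C) = 2.
C has 5 columns; by rank–nullity, nullity = 5 − 2 = 3.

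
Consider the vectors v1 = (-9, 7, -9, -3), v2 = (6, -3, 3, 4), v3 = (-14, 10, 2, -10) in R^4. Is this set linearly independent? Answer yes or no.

yes

Form the matrix with these vectors as rows and row reduce.
R2 ← R2 + (2/3)·R1: [0, 5/3, -3, 2]
R3 ← R3 − (14/9)·R1: [0, -8/9, 16, -16/3]
R3 ← R3 + (8/15)·R2: [0, 0, 72/5, -64/15]
3 nonzero rows, so the 3 vectors span a space of dimension 3.
Since 3 = 3, the vectors are linearly independent.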